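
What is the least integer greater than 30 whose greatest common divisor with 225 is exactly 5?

35

225 = 5·45. Any t with gcd(t, 225) = 5 is a multiple of 5, say 5s, with s coprime to 45.
Need s > 30/5, so s ≥ 7. First s ≥ 7 with gcd(s, 45) = 1 is s = 7. Thus t = 5·7 = 35.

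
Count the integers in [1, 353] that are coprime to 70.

70 = 2·5·7. Inclusion–exclusion on these primes:
353 − ⌊353/2⌋ − ⌊353/5⌋ − ⌊353/7⌋ + ⌊353/10⌋ + ⌊353/14⌋ + ⌊353/35⌋ − ⌊353/70⌋ = 122

122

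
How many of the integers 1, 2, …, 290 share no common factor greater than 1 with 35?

199

Prime factors of 35: 5, 7. Count integers ≤ 290 divisible by none of them.
By inclusion–exclusion: 290 − ⌊290/5⌋ − ⌊290/7⌋ + ⌊290/35⌋ = 199.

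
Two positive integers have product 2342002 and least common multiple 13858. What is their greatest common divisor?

169

gcd·lcm = product, so gcd = 2342002/13858 = 169.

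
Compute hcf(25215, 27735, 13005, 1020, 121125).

15

25215 = 3 · 5 · 41²; 27735 = 3 · 5 · 43²; 13005 = 3² · 5 · 17²; 1020 = 2² · 3 · 5 · 17; 121125 = 3 · 5³ · 17 · 19
gcd takes min exponent of each prime: 3 · 5 = 15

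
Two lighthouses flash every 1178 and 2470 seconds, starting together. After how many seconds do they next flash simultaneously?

76570

1178 = 2 · 19 · 31; 2470 = 2 · 5 · 13 · 19
max exponents: 2 · 5 · 13 · 19 · 31 = 76570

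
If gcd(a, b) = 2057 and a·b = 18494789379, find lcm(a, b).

8991147

gcd·lcm = product, so lcm = 18494789379/2057 = 8991147.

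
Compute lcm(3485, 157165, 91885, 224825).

801056645975

3485 = 5 · 17 · 41; 157165 = 5 · 17 · 43²; 91885 = 5 · 17 · 23 · 47; 224825 = 5² · 17 · 23²
lcm takes max exponent of each prime: 5² · 17 · 23² · 41 · 43² · 47 = 801056645975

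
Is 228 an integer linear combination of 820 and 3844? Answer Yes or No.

Yes

By Bézout, 820x − 3844y = 228 has integer solutions iff gcd(820, 3844) | 228.
Euclid: 3844 = 4·820 + 564; 820 = 1·564 + 256; 564 = 2·256 + 52; 256 = 4·52 + 48; 52 = 1·48 + 4; 48 = 12·4 + 0. gcd = 4; 228 mod 4 = 0. Yes.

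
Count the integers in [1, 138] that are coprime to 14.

59

14 = 2·7. Inclusion–exclusion on these primes:
138 − ⌊138/2⌋ − ⌊138/7⌋ + ⌊138/14⌋ = 59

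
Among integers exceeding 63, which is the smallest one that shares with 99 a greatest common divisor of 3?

69

99 = 3·33. Any m with gcd(m, 99) = 3 is a multiple of 3, say 3s, with s coprime to 33.
Need s > 63/3, so s ≥ 22. First s ≥ 22 with gcd(s, 33) = 1 is s = 23. Thus m = 3·23 = 69.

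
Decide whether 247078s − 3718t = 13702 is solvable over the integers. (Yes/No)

No

gcd(247078, 3718): 247078 = 66·3718 + 1690; 3718 = 2·1690 + 338; 1690 = 5·338 + 0 → 338
338 does not divide 13702, so a solution does not exist.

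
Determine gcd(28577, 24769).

Euclid: 28577 = 1·24769 + 3808; 24769 = 6·3808 + 1921; 3808 = 1·1921 + 1887; 1921 = 1·1887 + 34; 1887 = 55·34 + 17; 34 = 2·17 + 0. Last nonzero remainder: 17.

17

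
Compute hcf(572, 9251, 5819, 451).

gcd(572, 9251): 9251 = 16·572 + 99; 572 = 5·99 + 77; 99 = 1·77 + 22; 77 = 3·22 + 11; 22 = 2·11 + 0 → 11
gcd(11, 5819): 5819 = 529·11 + 0 → 11
gcd(11, 451): 451 = 41·11 + 0 → 11

11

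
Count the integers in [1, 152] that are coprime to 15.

82

Prime factors of 15: 3, 5. Count integers ≤ 152 divisible by none of them.
By inclusion–exclusion: 152 − ⌊152/3⌋ − ⌊152/5⌋ + ⌊152/15⌋ = 82.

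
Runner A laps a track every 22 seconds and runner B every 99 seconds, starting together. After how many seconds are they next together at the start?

gcd first: 99 = 4·22 + 11; 22 = 2·11 + 0 → gcd = 11
lcm = 22·99/gcd = 2178/11 = 198

198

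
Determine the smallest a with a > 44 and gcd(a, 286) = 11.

55

Multiples of 11 above 44: 11·5, 11·6, … . Need the cofactor coprime to 286/11 = 26.
Checking s = 5, 6, … the first with gcd(s, 26) = 1 is s = 5, giving 55.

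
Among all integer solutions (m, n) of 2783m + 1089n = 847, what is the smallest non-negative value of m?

5

gcd(2783, 1089) = 121 (Euclid: 2783 = 2·1089 + 605; 1089 = 1·605 + 484; 605 = 1·484 + 121; 484 = 4·121 + 0), and 121 | 847.
Extended Euclid: 2783·(2) + 1089·(-5) = 121. Scale by 7: m₀ = 14.
General solution m = m₀ + 9t; reducing mod 9 gives m = 5 (and n = -12).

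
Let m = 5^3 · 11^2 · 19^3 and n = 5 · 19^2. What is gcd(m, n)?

1805

min exponent per shared prime: 5 · 19^2 = 1805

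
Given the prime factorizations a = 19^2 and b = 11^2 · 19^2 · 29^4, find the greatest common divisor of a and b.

min exponent per shared prime: 19^2 = 361

361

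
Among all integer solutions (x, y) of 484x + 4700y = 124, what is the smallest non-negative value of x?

311

Reduce mod 4700: 484x ≡ 124 (mod 4700). With g = gcd(484, 4700) = 4 dividing 124, divide through: 121x ≡ 31 (mod 1175).
Since gcd(121, 1175) = 1, x ≡ 31·(121)⁻¹ ≡ 311 (mod 1175). Smallest non-negative: 311.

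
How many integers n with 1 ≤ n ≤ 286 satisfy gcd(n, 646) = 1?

Prime factors of 646: 2, 17, 19. Count integers ≤ 286 divisible by none of them.
By inclusion–exclusion: 286 − ⌊286/2⌋ − ⌊286/17⌋ − ⌊286/19⌋ + ⌊286/34⌋ + ⌊286/38⌋ + ⌊286/323⌋ − ⌊286/646⌋ = 127.

127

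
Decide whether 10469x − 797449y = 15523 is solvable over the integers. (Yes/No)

Yes

gcd(10469, 797449): 797449 = 76·10469 + 1805; 10469 = 5·1805 + 1444; 1805 = 1·1444 + 361; 1444 = 4·361 + 0 → 361
361 divides 15523, so a solution exists.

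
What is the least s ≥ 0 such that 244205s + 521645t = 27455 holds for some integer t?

171

Reduce mod 521645: 244205s ≡ 27455 (mod 521645). With g = gcd(244205, 521645) = 1445 dividing 27455, divide through: 169s ≡ 19 (mod 361).
Since gcd(169, 361) = 1, s ≡ 19·(169)⁻¹ ≡ 171 (mod 361). Smallest non-negative: 171.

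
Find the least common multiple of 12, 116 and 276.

12 = 2² · 3; 116 = 2² · 29; 276 = 2² · 3 · 23
lcm takes max exponent of each prime: 2² · 3 · 23 · 29 = 8004

8004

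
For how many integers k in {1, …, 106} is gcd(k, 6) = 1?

35

Prime factors of 6: 2, 3. Count integers ≤ 106 divisible by none of them.
By inclusion–exclusion: 106 − ⌊106/2⌋ − ⌊106/3⌋ + ⌊106/6⌋ = 35.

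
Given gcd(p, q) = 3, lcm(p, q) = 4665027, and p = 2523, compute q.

Using pq = gcd(p,q)·lcm(p,q) = 3·4665027 = 13995081, we get q = 13995081/2523 = 5547.

5547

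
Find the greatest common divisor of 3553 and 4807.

Euclid: 4807 = 1·3553 + 1254; 3553 = 2·1254 + 1045; 1254 = 1·1045 + 209; 1045 = 5·209 + 0. Last nonzero remainder: 209.

209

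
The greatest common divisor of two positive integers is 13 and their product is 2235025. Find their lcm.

171925

gcd·lcm = product, so lcm = 2235025/13 = 171925.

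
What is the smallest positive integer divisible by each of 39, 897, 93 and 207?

39 = 3 · 13; 897 = 3 · 13 · 23; 93 = 3 · 31; 207 = 3² · 23
lcm takes max exponent of each prime: 3² · 13 · 23 · 31 = 83421

83421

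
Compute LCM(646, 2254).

728042

646 = 2 · 17 · 19; 2254 = 2 · 7² · 23
max exponents: 2 · 7² · 17 · 19 · 23 = 728042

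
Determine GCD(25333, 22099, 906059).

25333 = 7² · 11 · 47; 22099 = 7² · 11 · 41; 906059 = 7² · 11 · 41²
gcd takes min exponent of each prime: 7² · 11 = 539

539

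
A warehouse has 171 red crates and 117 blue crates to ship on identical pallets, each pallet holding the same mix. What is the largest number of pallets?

Euclid: 171 = 1·117 + 54; 117 = 2·54 + 9; 54 = 6·9 + 0. Last nonzero remainder: 9.

9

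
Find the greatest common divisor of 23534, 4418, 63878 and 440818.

gcd(23534, 4418): 23534 = 5·4418 + 1444; 4418 = 3·1444 + 86; 1444 = 16·86 + 68; 86 = 1·68 + 18; 68 = 3·18 + 14; 18 = 1·14 + 4; 14 = 3·4 + 2; 4 = 2·2 + 0 → 2
gcd(2, 63878): 63878 = 31939·2 + 0 → 2
gcd(2, 440818): 440818 = 220409·2 + 0 → 2

2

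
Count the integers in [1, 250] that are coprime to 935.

171

935 = 5·11·17. Inclusion–exclusion on these primes:
250 − ⌊250/5⌋ − ⌊250/11⌋ − ⌊250/17⌋ + ⌊250/55⌋ + ⌊250/85⌋ + ⌊250/187⌋ − ⌊250/935⌋ = 171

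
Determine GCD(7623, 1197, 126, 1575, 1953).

7623 = 3² · 7 · 11²; 1197 = 3² · 7 · 19; 126 = 2 · 3² · 7; 1575 = 3² · 5² · 7; 1953 = 3² · 7 · 31
gcd takes min exponent of each prime: 3² · 7 = 63

63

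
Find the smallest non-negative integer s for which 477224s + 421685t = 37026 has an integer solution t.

Reduce mod 421685: 477224s ≡ 37026 (mod 421685). With g = gcd(477224, 421685) = 2057 dividing 37026, divide through: 232s ≡ 18 (mod 205).
Since gcd(232, 205) = 1, s ≡ 18·(232)⁻¹ ≡ 69 (mod 205). Smallest non-negative: 69.

69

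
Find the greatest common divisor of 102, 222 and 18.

6

102 = 2 · 3 · 17; 222 = 2 · 3 · 37; 18 = 2 · 3²
gcd takes min exponent of each prime: 2 · 3 = 6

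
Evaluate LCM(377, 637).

18473

377 = 13 · 29; 637 = 7² · 13
max exponents: 7² · 13 · 29 = 18473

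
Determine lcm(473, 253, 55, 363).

lcm(473, 253) = 473·253/gcd = 119669/11 = 10879
lcm(10879, 55) = 10879·55/gcd = 598345/11 = 54395
lcm(54395, 363) = 54395·363/gcd = 19745385/11 = 1795035

1795035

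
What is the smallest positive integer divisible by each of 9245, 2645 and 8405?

8221107005

9245 = 5 · 43²; 2645 = 5 · 23²; 8405 = 5 · 41²
lcm takes max exponent of each prime: 5 · 23² · 41² · 43² = 8221107005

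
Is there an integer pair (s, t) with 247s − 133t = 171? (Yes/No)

By Bézout, 247s − 133t = 171 has integer solutions iff gcd(247, 133) | 171.
Euclid: 247 = 1·133 + 114; 133 = 1·114 + 19; 114 = 6·19 + 0. gcd = 19; 171 mod 19 = 0. Yes.

Yes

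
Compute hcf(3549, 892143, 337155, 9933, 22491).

21

gcd(3549, 892143): 892143 = 251·3549 + 1344; 3549 = 2·1344 + 861; 1344 = 1·861 + 483; 861 = 1·483 + 378; 483 = 1·378 + 105; 378 = 3·105 + 63; 105 = 1·63 + 42; 63 = 1·42 + 21; 42 = 2·21 + 0 → 21
gcd(21, 337155): 337155 = 16055·21 + 0 → 21
gcd(21, 9933): 9933 = 473·21 + 0 → 21
gcd(21, 22491): 22491 = 1071·21 + 0 → 21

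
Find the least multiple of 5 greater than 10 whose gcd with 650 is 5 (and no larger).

gcd(t, 650) = 5 forces 5 | t; write t = 5s. Then gcd(5s, 5·130) = 5·gcd(s, 130), so need gcd(s, 130) = 1.
5s > 10 gives s ≥ 3. The least s ≥ 3 coprime to 130 is 3, so t = 5·3 = 15.

15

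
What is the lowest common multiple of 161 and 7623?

175329

gcd first: 7623 = 47·161 + 56; 161 = 2·56 + 49; 56 = 1·49 + 7; 49 = 7·7 + 0 → gcd = 7
lcm = 161·7623/gcd = 1227303/7 = 175329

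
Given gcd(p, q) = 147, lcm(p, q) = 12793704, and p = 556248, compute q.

Using pq = gcd(p,q)·lcm(p,q) = 147·12793704 = 1880674488, we get q = 1880674488/556248 = 3381.

3381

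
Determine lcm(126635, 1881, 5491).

126635 = 5 · 19 · 31 · 43; 1881 = 3² · 11 · 19; 5491 = 17² · 19
lcm takes max exponent of each prime: 3² · 5 · 11 · 17² · 19 · 31 · 43 = 3623153985

3623153985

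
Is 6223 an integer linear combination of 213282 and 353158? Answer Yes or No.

No

gcd(213282, 353158): 353158 = 1·213282 + 139876; 213282 = 1·139876 + 73406; 139876 = 1·73406 + 66470; 73406 = 1·66470 + 6936; 66470 = 9·6936 + 4046; 6936 = 1·4046 + 2890; 4046 = 1·2890 + 1156; 2890 = 2·1156 + 578; 1156 = 2·578 + 0 → 578
578 does not divide 6223, so a solution does not exist.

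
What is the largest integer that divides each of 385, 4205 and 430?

gcd(385, 4205): 4205 = 10·385 + 355; 385 = 1·355 + 30; 355 = 11·30 + 25; 30 = 1·25 + 5; 25 = 5·5 + 0 → 5
gcd(5, 430): 430 = 86·5 + 0 → 5

5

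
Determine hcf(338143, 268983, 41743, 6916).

247

gcd(338143, 268983): 338143 = 1·268983 + 69160; 268983 = 3·69160 + 61503; 69160 = 1·61503 + 7657; 61503 = 8·7657 + 247; 7657 = 31·247 + 0 → 247
gcd(247, 41743): 41743 = 169·247 + 0 → 247
gcd(247, 6916): 6916 = 28·247 + 0 → 247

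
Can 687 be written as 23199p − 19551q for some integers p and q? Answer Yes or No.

No

gcd(23199, 19551): 23199 = 1·19551 + 3648; 19551 = 5·3648 + 1311; 3648 = 2·1311 + 1026; 1311 = 1·1026 + 285; 1026 = 3·285 + 171; 285 = 1·171 + 114; 171 = 1·114 + 57; 114 = 2·57 + 0 → 57
57 does not divide 687, so a solution does not exist.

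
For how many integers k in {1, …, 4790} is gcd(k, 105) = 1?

2190

Prime factors of 105: 3, 5, 7. Count integers ≤ 4790 divisible by none of them.
By inclusion–exclusion: 4790 − ⌊4790/3⌋ − ⌊4790/5⌋ − ⌊4790/7⌋ + ⌊4790/15⌋ + ⌊4790/21⌋ + ⌊4790/35⌋ − ⌊4790/105⌋ = 2190.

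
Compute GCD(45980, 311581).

19

45980 = 2² · 5 · 11² · 19
311581 = 19 · 23² · 31
Common: 19 = 19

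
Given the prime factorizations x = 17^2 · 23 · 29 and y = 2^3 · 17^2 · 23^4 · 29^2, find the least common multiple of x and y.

max exponent per prime: 2^3 · 17^2 · 23^4 · 29^2 = 544120601672

544120601672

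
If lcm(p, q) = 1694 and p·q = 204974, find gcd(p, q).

121

gcd·lcm = product, so gcd = 204974/1694 = 121.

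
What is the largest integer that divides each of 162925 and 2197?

162925 = 5² · 7³ · 19
2197 = 13³
Common: 1 = 1

1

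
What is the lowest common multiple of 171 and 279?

171 = 3² · 19; 279 = 3² · 31
max exponents: 3² · 19 · 31 = 5301

5301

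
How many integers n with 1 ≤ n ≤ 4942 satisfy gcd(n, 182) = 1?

182 = 2·7·13. Inclusion–exclusion on these primes:
4942 − ⌊4942/2⌋ − ⌊4942/7⌋ − ⌊4942/13⌋ + ⌊4942/14⌋ + ⌊4942/26⌋ + ⌊4942/91⌋ − ⌊4942/182⌋ = 1955

1955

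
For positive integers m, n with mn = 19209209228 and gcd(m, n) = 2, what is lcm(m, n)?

Since gcd(m,n)·lcm(m,n) = mn, lcm = 19209209228/2 = 9604604614.

9604604614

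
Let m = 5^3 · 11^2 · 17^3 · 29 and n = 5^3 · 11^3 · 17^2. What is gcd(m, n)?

4371125

min exponent per shared prime: 5^3 · 11^2 · 17^2 = 4371125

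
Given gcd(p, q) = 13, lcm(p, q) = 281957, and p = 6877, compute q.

533

p·q = gcd·lcm = 13·281957 = 3665441, so q = 3665441/6877 = 533.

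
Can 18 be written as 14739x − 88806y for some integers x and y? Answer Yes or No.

gcd(14739, 88806): 88806 = 6·14739 + 372; 14739 = 39·372 + 231; 372 = 1·231 + 141; 231 = 1·141 + 90; 141 = 1·90 + 51; 90 = 1·51 + 39; 51 = 1·39 + 12; 39 = 3·12 + 3; 12 = 4·3 + 0 → 3
3 divides 18, so a solution exists.

Yes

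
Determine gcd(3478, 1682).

2

Euclid: 3478 = 2·1682 + 114; 1682 = 14·114 + 86; 114 = 1·86 + 28; 86 = 3·28 + 2; 28 = 14·2 + 0. Last nonzero remainder: 2.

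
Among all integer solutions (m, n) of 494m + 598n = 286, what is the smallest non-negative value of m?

3

Reduce mod 598: 494m ≡ 286 (mod 598). With g = gcd(494, 598) = 26 dividing 286, divide through: 19m ≡ 11 (mod 23).
Since gcd(19, 23) = 1, m ≡ 11·(19)⁻¹ ≡ 3 (mod 23). Smallest non-negative: 3.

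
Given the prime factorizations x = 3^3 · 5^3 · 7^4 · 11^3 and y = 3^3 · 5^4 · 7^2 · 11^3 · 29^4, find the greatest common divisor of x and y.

min exponent per shared prime: 3^3 · 5^3 · 7^2 · 11^3 = 220114125

220114125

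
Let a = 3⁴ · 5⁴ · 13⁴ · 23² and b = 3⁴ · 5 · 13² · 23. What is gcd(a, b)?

1574235

min exponent per shared prime: 3⁴ · 5 · 13² · 23 = 1574235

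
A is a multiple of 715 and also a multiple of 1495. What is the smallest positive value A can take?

715 = 5 · 11 · 13; 1495 = 5 · 13 · 23
max exponents: 5 · 11 · 13 · 23 = 16445

16445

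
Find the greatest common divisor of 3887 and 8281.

169

3887 = 13² · 23
8281 = 7² · 13²
Common: 13² = 169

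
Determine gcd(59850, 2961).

63

Euclid: 59850 = 20·2961 + 630; 2961 = 4·630 + 441; 630 = 1·441 + 189; 441 = 2·189 + 63; 189 = 3·63 + 0. Last nonzero remainder: 63.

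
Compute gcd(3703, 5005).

Euclid: 5005 = 1·3703 + 1302; 3703 = 2·1302 + 1099; 1302 = 1·1099 + 203; 1099 = 5·203 + 84; 203 = 2·84 + 35; 84 = 2·35 + 14; 35 = 2·14 + 7; 14 = 2·7 + 0. Last nonzero remainder: 7.

7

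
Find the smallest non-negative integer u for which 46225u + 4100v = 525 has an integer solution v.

77

Euclid: 46225 = 11·4100 + 1125; 4100 = 3·1125 + 725; 1125 = 1·725 + 400; 725 = 1·400 + 325; 400 = 1·325 + 75; 325 = 4·75 + 25; 75 = 3·25 + 0 → gcd = 25; 525 = 25·21.
Back-substitution yields 46225·(-51) + 4100·(575) = 25, so one solution is u = -51·21 = -1071, v = 575·21 = 12075.
Solutions in u differ by 4100/25 = 164; the one in [0, 164) is -1071 mod 164 = 77.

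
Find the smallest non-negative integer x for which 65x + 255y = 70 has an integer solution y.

5

Reduce mod 255: 65x ≡ 70 (mod 255). With g = gcd(65, 255) = 5 dividing 70, divide through: 13x ≡ 14 (mod 51).
Since gcd(13, 51) = 1, x ≡ 14·(13)⁻¹ ≡ 5 (mod 51). Smallest non-negative: 5.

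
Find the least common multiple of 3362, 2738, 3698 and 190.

3362 = 2 · 41²; 2738 = 2 · 37²; 3698 = 2 · 43²; 190 = 2 · 5 · 19
lcm takes max exponent of each prime: 2 · 5 · 19 · 37² · 41² · 43² = 808465838590

808465838590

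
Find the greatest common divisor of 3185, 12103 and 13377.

637

gcd(3185, 12103): 12103 = 3·3185 + 2548; 3185 = 1·2548 + 637; 2548 = 4·637 + 0 → 637
gcd(637, 13377): 13377 = 21·637 + 0 → 637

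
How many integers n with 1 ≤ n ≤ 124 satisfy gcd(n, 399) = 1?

67

Prime factors of 399: 3, 7, 19. Count integers ≤ 124 divisible by none of them.
By inclusion–exclusion: 124 − ⌊124/3⌋ − ⌊124/7⌋ − ⌊124/19⌋ + ⌊124/21⌋ + ⌊124/57⌋ + ⌊124/133⌋ − ⌊124/399⌋ = 67.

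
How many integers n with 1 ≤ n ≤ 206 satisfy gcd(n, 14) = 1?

88

Prime factors of 14: 2, 7. Count integers ≤ 206 divisible by none of them.
By inclusion–exclusion: 206 − ⌊206/2⌋ − ⌊206/7⌋ + ⌊206/14⌋ = 88.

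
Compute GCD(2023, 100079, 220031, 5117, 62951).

119

gcd(2023, 100079): 100079 = 49·2023 + 952; 2023 = 2·952 + 119; 952 = 8·119 + 0 → 119
gcd(119, 220031): 220031 = 1849·119 + 0 → 119
gcd(119, 5117): 5117 = 43·119 + 0 → 119
gcd(119, 62951): 62951 = 529·119 + 0 → 119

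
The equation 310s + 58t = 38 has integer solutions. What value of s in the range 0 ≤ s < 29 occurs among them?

28

Reduce mod 58: 310s ≡ 38 (mod 58). With g = gcd(310, 58) = 2 dividing 38, divide through: 155s ≡ 19 (mod 29).
Since gcd(155, 29) = 1, s ≡ 19·(155)⁻¹ ≡ 28 (mod 29). Smallest non-negative: 28.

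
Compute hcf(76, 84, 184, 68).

4

76 = 2² · 19; 84 = 2² · 3 · 7; 184 = 2³ · 23; 68 = 2² · 17
gcd takes min exponent of each prime: 2² = 4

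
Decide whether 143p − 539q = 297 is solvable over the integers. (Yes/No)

By Bézout, 143p − 539q = 297 has integer solutions iff gcd(143, 539) | 297.
Euclid: 539 = 3·143 + 110; 143 = 1·110 + 33; 110 = 3·33 + 11; 33 = 3·11 + 0. gcd = 11; 297 mod 11 = 0. Yes.

Yes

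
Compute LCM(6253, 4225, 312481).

289044925

6253 = 13² · 37; 4225 = 5² · 13²; 312481 = 13² · 43²
lcm takes max exponent of each prime: 5² · 13² · 37 · 43² = 289044925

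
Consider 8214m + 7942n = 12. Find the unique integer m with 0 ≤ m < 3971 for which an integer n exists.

gcd(8214, 7942) = 2 (Euclid: 8214 = 1·7942 + 272; 7942 = 29·272 + 54; 272 = 5·54 + 2; 54 = 27·2 + 0), and 2 | 12.
Extended Euclid: 8214·(146) + 7942·(-151) = 2. Scale by 6: m₀ = 876.
General solution m = m₀ + 3971t; reducing mod 3971 gives m = 876 (and n = -906).

876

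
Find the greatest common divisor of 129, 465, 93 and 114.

3

gcd(129, 465): 465 = 3·129 + 78; 129 = 1·78 + 51; 78 = 1·51 + 27; 51 = 1·27 + 24; 27 = 1·24 + 3; 24 = 8·3 + 0 → 3
gcd(3, 93): 93 = 31·3 + 0 → 3
gcd(3, 114): 114 = 38·3 + 0 → 3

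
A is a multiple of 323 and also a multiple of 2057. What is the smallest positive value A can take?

39083

323 = 17 · 19; 2057 = 11² · 17
max exponents: 11² · 17 · 19 = 39083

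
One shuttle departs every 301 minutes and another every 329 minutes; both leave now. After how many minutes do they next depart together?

301 = 7 · 43; 329 = 7 · 47
max exponents: 7 · 43 · 47 = 14147

14147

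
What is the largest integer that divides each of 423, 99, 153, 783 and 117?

gcd(423, 99): 423 = 4·99 + 27; 99 = 3·27 + 18; 27 = 1·18 + 9; 18 = 2·9 + 0 → 9
gcd(9, 153): 153 = 17·9 + 0 → 9
gcd(9, 783): 783 = 87·9 + 0 → 9
gcd(9, 117): 117 = 13·9 + 0 → 9

9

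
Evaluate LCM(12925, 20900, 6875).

12925 = 5² · 11 · 47; 20900 = 2² · 5² · 11 · 19; 6875 = 5⁴ · 11
lcm takes max exponent of each prime: 2² · 5⁴ · 11 · 19 · 47 = 24557500

24557500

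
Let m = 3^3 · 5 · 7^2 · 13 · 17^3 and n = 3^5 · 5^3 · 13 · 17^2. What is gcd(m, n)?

min exponent per shared prime: 3^3 · 5 · 13 · 17^2 = 507195

507195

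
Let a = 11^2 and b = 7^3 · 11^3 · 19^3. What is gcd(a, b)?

min exponent per shared prime: 11^2 = 121

121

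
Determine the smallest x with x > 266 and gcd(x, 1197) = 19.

304

gcd(x, 1197) = 19 forces 19 | x; write x = 19s. Then gcd(19s, 19·63) = 19·gcd(s, 63), so need gcd(s, 63) = 1.
19s > 266 gives s ≥ 15. The least s ≥ 15 coprime to 63 is 16, so x = 19·16 = 304.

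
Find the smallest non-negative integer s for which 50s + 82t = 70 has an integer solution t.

26

Euclid: 82 = 1·50 + 32; 50 = 1·32 + 18; 32 = 1·18 + 14; 18 = 1·14 + 4; 14 = 3·4 + 2; 4 = 2·2 + 0 → gcd = 2; 70 = 2·35.
Back-substitution yields 50·(-18) + 82·(11) = 2, so one solution is s = -18·35 = -630, t = 11·35 = 385.
Solutions in s differ by 82/2 = 41; the one in [0, 41) is -630 mod 41 = 26.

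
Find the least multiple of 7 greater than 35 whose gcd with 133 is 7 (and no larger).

133 = 7·19. Any a with gcd(a, 133) = 7 is a multiple of 7, say 7s, with s coprime to 19.
Need s > 35/7, so s ≥ 6. First s ≥ 6 with gcd(s, 19) = 1 is s = 6. Thus a = 7·6 = 42.

42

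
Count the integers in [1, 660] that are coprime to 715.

444

Prime factors of 715: 5, 11, 13. Count integers ≤ 660 divisible by none of them.
By inclusion–exclusion: 660 − ⌊660/5⌋ − ⌊660/11⌋ − ⌊660/13⌋ + ⌊660/55⌋ + ⌊660/65⌋ + ⌊660/143⌋ − ⌊660/715⌋ = 444.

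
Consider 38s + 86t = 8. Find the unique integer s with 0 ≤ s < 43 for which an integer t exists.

Reduce mod 86: 38s ≡ 8 (mod 86). With g = gcd(38, 86) = 2 dividing 8, divide through: 19s ≡ 4 (mod 43).
Since gcd(19, 43) = 1, s ≡ 4·(19)⁻¹ ≡ 7 (mod 43). Smallest non-negative: 7.

7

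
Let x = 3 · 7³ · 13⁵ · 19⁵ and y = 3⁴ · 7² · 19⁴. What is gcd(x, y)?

19157187

min exponent per shared prime: 3 · 7² · 19⁴ = 19157187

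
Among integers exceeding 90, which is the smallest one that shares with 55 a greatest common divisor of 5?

95

Multiples of 5 above 90: 5·19, 5·20, … . Need the cofactor coprime to 55/5 = 11.
Checking s = 19, 20, … the first with gcd(s, 11) = 1 is s = 19, giving 95.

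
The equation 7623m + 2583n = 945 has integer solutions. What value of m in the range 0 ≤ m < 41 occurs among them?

13

Euclid: 7623 = 2·2583 + 2457; 2583 = 1·2457 + 126; 2457 = 19·126 + 63; 126 = 2·63 + 0 → gcd = 63; 945 = 63·15.
Back-substitution yields 7623·(20) + 2583·(-59) = 63, so one solution is m = 20·15 = 300, n = -59·15 = -885.
Solutions in m differ by 2583/63 = 41; the one in [0, 41) is 300 mod 41 = 13.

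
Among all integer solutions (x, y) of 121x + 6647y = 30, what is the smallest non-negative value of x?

1868

Euclid: 6647 = 54·121 + 113; 121 = 1·113 + 8; 113 = 14·8 + 1; 8 = 8·1 + 0 → gcd = 1; 30 = 1·30.
Back-substitution yields 121·(-824) + 6647·(15) = 1, so one solution is x = -824·30 = -24720, y = 15·30 = 450.
Solutions in x differ by 6647/1 = 6647; the one in [0, 6647) is -24720 mod 6647 = 1868.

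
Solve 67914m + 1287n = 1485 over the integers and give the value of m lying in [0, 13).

8

gcd(67914, 1287) = 99 (Euclid: 67914 = 52·1287 + 990; 1287 = 1·990 + 297; 990 = 3·297 + 99; 297 = 3·99 + 0), and 99 | 1485.
Extended Euclid: 67914·(4) + 1287·(-211) = 99. Scale by 15: m₀ = 60.
General solution m = m₀ + 13t; reducing mod 13 gives m = 8 (and n = -421).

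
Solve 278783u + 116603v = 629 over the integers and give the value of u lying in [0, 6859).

4930

Euclid: 278783 = 2·116603 + 45577; 116603 = 2·45577 + 25449; 45577 = 1·25449 + 20128; 25449 = 1·20128 + 5321; 20128 = 3·5321 + 4165; 5321 = 1·4165 + 1156; 4165 = 3·1156 + 697; 1156 = 1·697 + 459; 697 = 1·459 + 238; 459 = 1·238 + 221; 238 = 1·221 + 17; 221 = 13·17 + 0 → gcd = 17; 629 = 17·37.
Back-substitution yields 278783·(504) + 116603·(-1205) = 17, so one solution is u = 504·37 = 18648, v = -1205·37 = -44585.
Solutions in u differ by 116603/17 = 6859; the one in [0, 6859) is 18648 mod 6859 = 4930.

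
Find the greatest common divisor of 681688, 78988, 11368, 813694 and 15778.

681688 = 2³ · 7² · 37 · 47; 78988 = 2² · 7² · 13 · 31; 11368 = 2³ · 7² · 29; 813694 = 2 · 7² · 19² · 23; 15778 = 2 · 7³ · 23
gcd takes min exponent of each prime: 2 · 7² = 98

98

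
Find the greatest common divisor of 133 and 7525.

133 = 7 · 19
7525 = 5² · 7 · 43
Common: 7 = 7

7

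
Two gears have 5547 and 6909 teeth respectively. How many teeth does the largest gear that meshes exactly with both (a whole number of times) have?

3

Euclid: 6909 = 1·5547 + 1362; 5547 = 4·1362 + 99; 1362 = 13·99 + 75; 99 = 1·75 + 24; 75 = 3·24 + 3; 24 = 8·3 + 0. Last nonzero remainder: 3.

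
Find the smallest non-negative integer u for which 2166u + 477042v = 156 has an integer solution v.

Reduce mod 477042: 2166u ≡ 156 (mod 477042). With g = gcd(2166, 477042) = 6 dividing 156, divide through: 361u ≡ 26 (mod 79507).
Since gcd(361, 79507) = 1, u ≡ 26·(361)⁻¹ ≡ 1762 (mod 79507). Smallest non-negative: 1762.

1762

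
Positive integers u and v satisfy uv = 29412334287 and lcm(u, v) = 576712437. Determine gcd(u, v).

gcd·lcm = product, so gcd = 29412334287/576712437 = 51.

51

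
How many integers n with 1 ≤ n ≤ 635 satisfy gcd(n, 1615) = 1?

452

1615 = 5·17·19. Inclusion–exclusion on these primes:
635 − ⌊635/5⌋ − ⌊635/17⌋ − ⌊635/19⌋ + ⌊635/85⌋ + ⌊635/95⌋ + ⌊635/323⌋ − ⌊635/1615⌋ = 452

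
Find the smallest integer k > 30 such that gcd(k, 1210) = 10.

gcd(k, 1210) = 10 forces 10 | k; write k = 10s. Then gcd(10s, 10·121) = 10·gcd(s, 121), so need gcd(s, 121) = 1.
10s > 30 gives s ≥ 4. The least s ≥ 4 coprime to 121 is 4, so k = 10·4 = 40.

40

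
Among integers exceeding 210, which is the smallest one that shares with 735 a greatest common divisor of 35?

280

gcd(a, 735) = 35 forces 35 | a; write a = 35s. Then gcd(35s, 35·21) = 35·gcd(s, 21), so need gcd(s, 21) = 1.
35s > 210 gives s ≥ 7. The least s ≥ 7 coprime to 21 is 8, so a = 35·8 = 280.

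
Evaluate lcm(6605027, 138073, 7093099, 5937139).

26977843084907

lcm(6605027, 138073) = 6605027·138073/gcd = 911975892971/3211 = 284016161
lcm(284016161, 7093099) = 284016161·7093099/gcd = 2014554747572939/3211 = 627391699649
lcm(627391699649, 5937139) = 627391699649·5937139/gcd = 3724911728262364211/138073 = 26977843084907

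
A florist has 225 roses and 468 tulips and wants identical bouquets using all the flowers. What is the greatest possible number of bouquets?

Euclid: 468 = 2·225 + 18; 225 = 12·18 + 9; 18 = 2·9 + 0. Last nonzero remainder: 9.

9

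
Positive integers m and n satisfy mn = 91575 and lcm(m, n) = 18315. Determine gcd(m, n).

5

gcd·lcm = product, so gcd = 91575/18315 = 5.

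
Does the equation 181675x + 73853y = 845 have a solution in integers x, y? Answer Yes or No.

By Bézout, 181675x + 73853y = 845 has integer solutions iff gcd(181675, 73853) | 845.
Euclid: 181675 = 2·73853 + 33969; 73853 = 2·33969 + 5915; 33969 = 5·5915 + 4394; 5915 = 1·4394 + 1521; 4394 = 2·1521 + 1352; 1521 = 1·1352 + 169; 1352 = 8·169 + 0. gcd = 169; 845 mod 169 = 0. Yes.

Yes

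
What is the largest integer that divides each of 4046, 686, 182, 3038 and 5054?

gcd(4046, 686): 4046 = 5·686 + 616; 686 = 1·616 + 70; 616 = 8·70 + 56; 70 = 1·56 + 14; 56 = 4·14 + 0 → 14
gcd(14, 182): 182 = 13·14 + 0 → 14
gcd(14, 3038): 3038 = 217·14 + 0 → 14
gcd(14, 5054): 5054 = 361·14 + 0 → 14

14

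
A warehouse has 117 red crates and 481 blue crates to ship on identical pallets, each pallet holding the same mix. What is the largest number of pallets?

13

Euclid: 481 = 4·117 + 13; 117 = 9·13 + 0. Last nonzero remainder: 13.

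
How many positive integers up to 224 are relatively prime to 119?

180

Prime factors of 119: 7, 17. Count integers ≤ 224 divisible by none of them.
By inclusion–exclusion: 224 − ⌊224/7⌋ − ⌊224/17⌋ + ⌊224/119⌋ = 180.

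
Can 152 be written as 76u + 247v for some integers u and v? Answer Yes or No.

By Bézout, 76u + 247v = 152 has integer solutions iff gcd(76, 247) | 152.
Euclid: 247 = 3·76 + 19; 76 = 4·19 + 0. gcd = 19; 152 mod 19 = 0. Yes.

Yes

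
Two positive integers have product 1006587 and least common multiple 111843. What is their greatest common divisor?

9

gcd·lcm = product, so gcd = 1006587/111843 = 9.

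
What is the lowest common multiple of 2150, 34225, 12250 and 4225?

121869406750

2150 = 2 · 5² · 43; 34225 = 5² · 37²; 12250 = 2 · 5³ · 7²; 4225 = 5² · 13²
lcm takes max exponent of each prime: 2 · 5³ · 7² · 13² · 37² · 43 = 121869406750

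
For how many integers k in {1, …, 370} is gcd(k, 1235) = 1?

258

Prime factors of 1235: 5, 13, 19. Count integers ≤ 370 divisible by none of them.
By inclusion–exclusion: 370 − ⌊370/5⌋ − ⌊370/13⌋ − ⌊370/19⌋ + ⌊370/65⌋ + ⌊370/95⌋ + ⌊370/247⌋ − ⌊370/1235⌋ = 258.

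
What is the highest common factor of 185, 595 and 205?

5

185 = 5 · 37; 595 = 5 · 7 · 17; 205 = 5 · 41
gcd takes min exponent of each prime: 5 = 5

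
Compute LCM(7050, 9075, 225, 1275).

lcm(7050, 9075) = 7050·9075/gcd = 63978750/75 = 853050
lcm(853050, 225) = 853050·225/gcd = 191936250/75 = 2559150
lcm(2559150, 1275) = 2559150·1275/gcd = 3262916250/75 = 43505550

43505550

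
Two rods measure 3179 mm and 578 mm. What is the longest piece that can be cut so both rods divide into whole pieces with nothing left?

3179 = 11 · 17²
578 = 2 · 17²
Common: 17² = 289

289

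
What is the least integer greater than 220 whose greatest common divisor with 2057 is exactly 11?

231

Multiples of 11 above 220: 11·21, 11·22, … . Need the cofactor coprime to 2057/11 = 187.
Checking s = 21, 22, … the first with gcd(s, 187) = 1 is s = 21, giving 231.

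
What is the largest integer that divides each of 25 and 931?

Euclid: 931 = 37·25 + 6; 25 = 4·6 + 1; 6 = 6·1 + 0. Last nonzero remainder: 1.

1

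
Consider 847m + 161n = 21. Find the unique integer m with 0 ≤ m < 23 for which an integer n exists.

12

Euclid: 847 = 5·161 + 42; 161 = 3·42 + 35; 42 = 1·35 + 7; 35 = 5·7 + 0 → gcd = 7; 21 = 7·3.
Back-substitution yields 847·(4) + 161·(-21) = 7, so one solution is m = 4·3 = 12, n = -21·3 = -63.
Solutions in m differ by 161/7 = 23; the one in [0, 23) is 12 mod 23 = 12.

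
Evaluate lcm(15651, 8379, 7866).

15651 = 3² · 37 · 47; 8379 = 3² · 7² · 19; 7866 = 2 · 3² · 19 · 23
lcm takes max exponent of each prime: 2 · 3² · 7² · 19 · 23 · 37 · 47 = 670269726

670269726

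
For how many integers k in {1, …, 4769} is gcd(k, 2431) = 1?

3768

Prime factors of 2431: 11, 13, 17. Count integers ≤ 4769 divisible by none of them.
By inclusion–exclusion: 4769 − ⌊4769/11⌋ − ⌊4769/13⌋ − ⌊4769/17⌋ + ⌊4769/143⌋ + ⌊4769/187⌋ + ⌊4769/221⌋ − ⌊4769/2431⌋ = 3768.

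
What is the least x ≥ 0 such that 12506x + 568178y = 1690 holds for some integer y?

Euclid: 568178 = 45·12506 + 5408; 12506 = 2·5408 + 1690; 5408 = 3·1690 + 338; 1690 = 5·338 + 0 → gcd = 338; 1690 = 338·5.
Back-substitution yields 12506·(-318) + 568178·(7) = 338, so one solution is x = -318·5 = -1590, y = 7·5 = 35.
Solutions in x differ by 568178/338 = 1681; the one in [0, 1681) is -1590 mod 1681 = 91.

91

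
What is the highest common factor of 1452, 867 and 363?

gcd(1452, 867): 1452 = 1·867 + 585; 867 = 1·585 + 282; 585 = 2·282 + 21; 282 = 13·21 + 9; 21 = 2·9 + 3; 9 = 3·3 + 0 → 3
gcd(3, 363): 363 = 121·3 + 0 → 3

3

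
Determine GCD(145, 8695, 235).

gcd(145, 8695): 8695 = 59·145 + 140; 145 = 1·140 + 5; 140 = 28·5 + 0 → 5
gcd(5, 235): 235 = 47·5 + 0 → 5

5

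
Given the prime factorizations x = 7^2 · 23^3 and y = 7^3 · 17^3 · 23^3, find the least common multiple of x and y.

max exponent per prime: 7^3 · 17^3 · 23^3 = 20503329553

20503329553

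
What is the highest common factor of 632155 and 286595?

Euclid: 632155 = 2·286595 + 58965; 286595 = 4·58965 + 50735; 58965 = 1·50735 + 8230; 50735 = 6·8230 + 1355; 8230 = 6·1355 + 100; 1355 = 13·100 + 55; 100 = 1·55 + 45; 55 = 1·45 + 10; 45 = 4·10 + 5; 10 = 2·5 + 0. Last nonzero remainder: 5.

5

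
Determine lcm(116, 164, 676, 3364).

116 = 2² · 29; 164 = 2² · 41; 676 = 2² · 13²; 3364 = 2² · 29²
lcm takes max exponent of each prime: 2² · 13² · 29² · 41 = 23309156

23309156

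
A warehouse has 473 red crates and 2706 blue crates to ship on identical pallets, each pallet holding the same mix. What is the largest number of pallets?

Euclid: 2706 = 5·473 + 341; 473 = 1·341 + 132; 341 = 2·132 + 77; 132 = 1·77 + 55; 77 = 1·55 + 22; 55 = 2·22 + 11; 22 = 2·11 + 0. Last nonzero remainder: 11.

11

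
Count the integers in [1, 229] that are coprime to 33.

33 = 3·11. Inclusion–exclusion on these primes:
229 − ⌊229/3⌋ − ⌊229/11⌋ + ⌊229/33⌋ = 139

139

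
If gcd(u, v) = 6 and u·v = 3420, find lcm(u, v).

570

For any two positive integers, gcd × lcm equals their product. Hence lcm = 3420 / 6 = 570.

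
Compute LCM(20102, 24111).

20102 = 2 · 19 · 23²; 24111 = 3³ · 19 · 47
max exponents: 2 · 3³ · 19 · 23² · 47 = 25509438

25509438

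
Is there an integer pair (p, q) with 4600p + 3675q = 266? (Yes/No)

No

By Bézout, 4600p + 3675q = 266 has integer solutions iff gcd(4600, 3675) | 266.
Euclid: 4600 = 1·3675 + 925; 3675 = 3·925 + 900; 925 = 1·900 + 25; 900 = 36·25 + 0. gcd = 25; 266 mod 25 = 16. No.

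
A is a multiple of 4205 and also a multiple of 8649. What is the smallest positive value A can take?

36369045

gcd first: 8649 = 2·4205 + 239; 4205 = 17·239 + 142; 239 = 1·142 + 97; 142 = 1·97 + 45; 97 = 2·45 + 7; 45 = 6·7 + 3; 7 = 2·3 + 1; 3 = 3·1 + 0 → gcd = 1
lcm = 4205·8649/gcd = 36369045/1 = 36369045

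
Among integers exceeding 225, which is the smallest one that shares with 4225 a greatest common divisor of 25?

250

4225 = 25·169. Any t with gcd(t, 4225) = 25 is a multiple of 25, say 25s, with s coprime to 169.
Need s > 225/25, so s ≥ 10. First s ≥ 10 with gcd(s, 169) = 1 is s = 10. Thus t = 25·10 = 250.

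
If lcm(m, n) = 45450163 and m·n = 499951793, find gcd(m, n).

11

From gcd × lcm = mn: gcd = 499951793 / 45450163 = 11.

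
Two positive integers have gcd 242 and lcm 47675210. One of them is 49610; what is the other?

p·q = gcd·lcm = 242·47675210 = 11537400820, so q = 11537400820/49610 = 232562.

232562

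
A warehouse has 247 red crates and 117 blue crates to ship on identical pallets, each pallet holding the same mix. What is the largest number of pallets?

247 = 13 · 19
117 = 3² · 13
Common: 13 = 13

13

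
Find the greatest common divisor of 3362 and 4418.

3362 = 2 · 41²
4418 = 2 · 47²
Common: 2 = 2

2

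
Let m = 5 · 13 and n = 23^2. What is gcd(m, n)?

1

min exponent per shared prime: (none) = 1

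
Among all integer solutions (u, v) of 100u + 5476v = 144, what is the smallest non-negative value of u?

gcd(100, 5476) = 4 (Euclid: 5476 = 54·100 + 76; 100 = 1·76 + 24; 76 = 3·24 + 4; 24 = 6·4 + 0), and 4 | 144.
Extended Euclid: 100·(-219) + 5476·(4) = 4. Scale by 36: u₀ = -7884.
General solution u = u₀ + 1369t; reducing mod 1369 gives u = 330 (and v = -6).

330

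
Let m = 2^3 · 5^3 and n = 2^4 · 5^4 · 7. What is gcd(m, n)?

1000

min exponent per shared prime: 2^3 · 5^3 = 1000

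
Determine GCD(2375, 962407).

19

Euclid: 962407 = 405·2375 + 532; 2375 = 4·532 + 247; 532 = 2·247 + 38; 247 = 6·38 + 19; 38 = 2·19 + 0. Last nonzero remainder: 19.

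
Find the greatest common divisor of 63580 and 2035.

63580 = 2² · 5 · 11 · 17²
2035 = 5 · 11 · 37
Common: 5 · 11 = 55

55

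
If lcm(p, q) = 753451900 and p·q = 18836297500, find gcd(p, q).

25

From gcd × lcm = pq: gcd = 18836297500 / 753451900 = 25.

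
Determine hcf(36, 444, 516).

12

gcd(36, 444): 444 = 12·36 + 12; 36 = 3·12 + 0 → 12
gcd(12, 516): 516 = 43·12 + 0 → 12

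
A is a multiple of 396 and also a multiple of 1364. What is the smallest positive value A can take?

gcd first: 1364 = 3·396 + 176; 396 = 2·176 + 44; 176 = 4·44 + 0 → gcd = 44
lcm = 396·1364/gcd = 540144/44 = 12276

12276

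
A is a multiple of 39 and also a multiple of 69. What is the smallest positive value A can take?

39 = 3 · 13; 69 = 3 · 23
max exponents: 3 · 13 · 23 = 897

897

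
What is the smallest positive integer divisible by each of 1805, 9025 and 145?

261725

1805 = 5 · 19²; 9025 = 5² · 19²; 145 = 5 · 29
lcm takes max exponent of each prime: 5² · 19² · 29 = 261725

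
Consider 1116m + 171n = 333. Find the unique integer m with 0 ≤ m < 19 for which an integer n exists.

Euclid: 1116 = 6·171 + 90; 171 = 1·90 + 81; 90 = 1·81 + 9; 81 = 9·9 + 0 → gcd = 9; 333 = 9·37.
Back-substitution yields 1116·(2) + 171·(-13) = 9, so one solution is m = 2·37 = 74, n = -13·37 = -481.
Solutions in m differ by 171/9 = 19; the one in [0, 19) is 74 mod 19 = 17.

17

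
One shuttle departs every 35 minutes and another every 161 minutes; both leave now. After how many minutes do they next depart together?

gcd first: 161 = 4·35 + 21; 35 = 1·21 + 14; 21 = 1·14 + 7; 14 = 2·7 + 0 → gcd = 7
lcm = 35·161/gcd = 5635/7 = 805

805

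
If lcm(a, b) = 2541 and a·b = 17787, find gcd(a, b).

7

From gcd × lcm = ab: gcd = 17787 / 2541 = 7.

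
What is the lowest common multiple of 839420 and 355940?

gcd first: 839420 = 2·355940 + 127540; 355940 = 2·127540 + 100860; 127540 = 1·100860 + 26680; 100860 = 3·26680 + 20820; 26680 = 1·20820 + 5860; 20820 = 3·5860 + 3240; 5860 = 1·3240 + 2620; 3240 = 1·2620 + 620; 2620 = 4·620 + 140; 620 = 4·140 + 60; 140 = 2·60 + 20; 60 = 3·20 + 0 → gcd = 20
lcm = 839420·355940/gcd = 298783154800/20 = 14939157740

14939157740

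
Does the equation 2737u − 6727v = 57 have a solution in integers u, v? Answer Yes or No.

No

By Bézout, 2737u − 6727v = 57 has integer solutions iff gcd(2737, 6727) | 57.
Euclid: 6727 = 2·2737 + 1253; 2737 = 2·1253 + 231; 1253 = 5·231 + 98; 231 = 2·98 + 35; 98 = 2·35 + 28; 35 = 1·28 + 7; 28 = 4·7 + 0. gcd = 7; 57 mod 7 = 1. No.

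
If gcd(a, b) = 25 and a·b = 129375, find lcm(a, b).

5175

For any two positive integers, gcd × lcm equals their product. Hence lcm = 129375 / 25 = 5175.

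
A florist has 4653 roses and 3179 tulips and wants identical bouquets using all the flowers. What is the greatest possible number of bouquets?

Euclid: 4653 = 1·3179 + 1474; 3179 = 2·1474 + 231; 1474 = 6·231 + 88; 231 = 2·88 + 55; 88 = 1·55 + 33; 55 = 1·33 + 22; 33 = 1·22 + 11; 22 = 2·11 + 0. Last nonzero remainder: 11.

11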